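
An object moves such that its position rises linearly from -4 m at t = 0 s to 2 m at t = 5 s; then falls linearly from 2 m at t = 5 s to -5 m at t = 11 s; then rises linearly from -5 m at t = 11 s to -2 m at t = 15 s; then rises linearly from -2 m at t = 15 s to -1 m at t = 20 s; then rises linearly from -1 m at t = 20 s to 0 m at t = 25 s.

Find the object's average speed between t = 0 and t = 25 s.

0.72 m/s

Average speed = (total path length)/(elapsed time); on a piecewise-linear x-t graph the path length is Σ|Δx|.
0–5 s: |Δx| = |2 − -4| = 6 m
5–11 s: |Δx| = |-5 − 2| = 7 m
11–15 s: |Δx| = |-2 − -5| = 3 m
15–20 s: |Δx| = |-1 − -2| = 1 m
20–25 s: |Δx| = |0 − -1| = 1 m
Total path = 18 m; average speed = 18/25 = 0.72 m/s.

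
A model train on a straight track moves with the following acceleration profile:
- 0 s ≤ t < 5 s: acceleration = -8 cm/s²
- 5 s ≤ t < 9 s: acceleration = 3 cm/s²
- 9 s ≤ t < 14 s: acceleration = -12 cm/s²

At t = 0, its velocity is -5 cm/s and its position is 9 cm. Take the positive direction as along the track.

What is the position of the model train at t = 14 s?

-587 cm

On each constant-a segment, Δv = aΔt and Δx = v₀Δt + ½aΔt²; chain segment to segment.
0–5 s: v starts -5 cm/s; Δx = -5·5 + ½·-8·5² = -125 cm; v ends -45 cm/s.
5–9 s: v starts -45 cm/s; Δx = -45·4 + ½·3·4² = -156 cm; v ends -33 cm/s.
9–14 s: v starts -33 cm/s; Δx = -33·5 + ½·-12·5² = -315 cm; v ends -93 cm/s.
x(14) = 9 + Σ Δx = -587 cm.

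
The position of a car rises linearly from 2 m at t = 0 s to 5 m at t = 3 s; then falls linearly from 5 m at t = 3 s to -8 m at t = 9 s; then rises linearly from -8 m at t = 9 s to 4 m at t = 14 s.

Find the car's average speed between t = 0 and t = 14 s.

2 m/s

Average speed = (total path length)/(elapsed time); on a piecewise-linear x-t graph the path length is Σ|Δx|.
0–3 s: |Δx| = |5 − 2| = 3 m
3–9 s: |Δx| = |-8 − 5| = 13 m
9–14 s: |Δx| = |4 − -8| = 12 m
Total path = 28 m; average speed = 28/14 = 2 m/s.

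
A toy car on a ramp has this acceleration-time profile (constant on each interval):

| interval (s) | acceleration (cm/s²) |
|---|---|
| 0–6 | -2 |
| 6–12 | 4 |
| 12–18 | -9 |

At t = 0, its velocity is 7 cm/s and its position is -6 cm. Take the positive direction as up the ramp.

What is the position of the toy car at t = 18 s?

-6 cm

On each constant-a segment, Δv = aΔt and Δx = v₀Δt + ½aΔt²; chain segment to segment.
0–6 s: v starts 7 cm/s; Δx = 7·6 + ½·-2·6² = 6 cm; v ends -5 cm/s.
6–12 s: v starts -5 cm/s; Δx = -5·6 + ½·4·6² = 42 cm; v ends 19 cm/s.
12–18 s: v starts 19 cm/s; Δx = 19·6 + ½·-9·6² = -48 cm; v ends -35 cm/s.
x(18) = -6 + Σ Δx = -6 cm.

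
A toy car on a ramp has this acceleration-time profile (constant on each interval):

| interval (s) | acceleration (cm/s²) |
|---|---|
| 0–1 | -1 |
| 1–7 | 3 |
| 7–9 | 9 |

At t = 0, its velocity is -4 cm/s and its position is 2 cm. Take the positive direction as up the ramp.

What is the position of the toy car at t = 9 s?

On each constant-a segment, Δv = aΔt and Δx = v₀Δt + ½aΔt²; chain segment to segment.
0–1 s: v starts -4 cm/s; Δx = -4·1 + ½·-1·1² = -4.5 cm; v ends -5 cm/s.
1–7 s: v starts -5 cm/s; Δx = -5·6 + ½·3·6² = 24 cm; v ends 13 cm/s.
7–9 s: v starts 13 cm/s; Δx = 13·2 + ½·9·2² = 44 cm; v ends 31 cm/s.
x(9) = 2 + Σ Δx = 65.5 cm.

65.5 cm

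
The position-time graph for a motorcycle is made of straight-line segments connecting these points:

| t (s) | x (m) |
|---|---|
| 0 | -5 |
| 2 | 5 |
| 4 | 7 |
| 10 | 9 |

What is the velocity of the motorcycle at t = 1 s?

Velocity is the slope of the x-t graph on 0–2 s: (5 − -5)/(2 − 0) = 5 m/s.

5 m/s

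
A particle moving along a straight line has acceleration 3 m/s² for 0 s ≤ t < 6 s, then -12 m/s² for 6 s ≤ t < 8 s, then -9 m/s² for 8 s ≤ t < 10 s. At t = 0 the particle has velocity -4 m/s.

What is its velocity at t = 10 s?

-28 m/s

Δv equals the area under the a-t graph; then v = v₀ + Δv.
0–6 s: 3 × 6 = 18 m/s
6–8 s: -12 × 2 = -24 m/s
8–10 s: -9 × 2 = -18 m/s
Δv = -24 m/s, so v(10) = -4 + (-24) = -28 m/s.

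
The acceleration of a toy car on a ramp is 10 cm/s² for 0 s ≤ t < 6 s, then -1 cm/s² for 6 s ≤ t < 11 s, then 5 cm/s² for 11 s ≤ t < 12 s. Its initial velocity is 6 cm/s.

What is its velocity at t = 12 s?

Δv equals the area under the a-t graph; then v = v₀ + Δv.
0–6 s: 10 × 6 = 60 cm/s
6–11 s: -1 × 5 = -5 cm/s
11–12 s: 5 × 1 = 5 cm/s
Δv = 60 cm/s, so v(12) = 6 + (60) = 66 cm/s.

66 cm/s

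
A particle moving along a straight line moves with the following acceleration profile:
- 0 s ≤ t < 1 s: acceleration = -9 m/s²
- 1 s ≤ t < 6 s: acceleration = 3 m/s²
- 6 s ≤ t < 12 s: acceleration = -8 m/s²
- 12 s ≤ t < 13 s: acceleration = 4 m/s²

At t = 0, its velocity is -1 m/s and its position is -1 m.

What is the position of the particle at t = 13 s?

-174 m

On each constant-a segment, Δv = aΔt and Δx = v₀Δt + ½aΔt²; chain segment to segment.
0–1 s: v starts -1 m/s; Δx = -1·1 + ½·-9·1² = -5.5 m; v ends -10 m/s.
1–6 s: v starts -10 m/s; Δx = -10·5 + ½·3·5² = -12.5 m; v ends 5 m/s.
6–12 s: v starts 5 m/s; Δx = 5·6 + ½·-8·6² = -114 m; v ends -43 m/s.
12–13 s: v starts -43 m/s; Δx = -43·1 + ½·4·1² = -41 m; v ends -39 m/s.
x(13) = -1 + Σ Δx = -174 m.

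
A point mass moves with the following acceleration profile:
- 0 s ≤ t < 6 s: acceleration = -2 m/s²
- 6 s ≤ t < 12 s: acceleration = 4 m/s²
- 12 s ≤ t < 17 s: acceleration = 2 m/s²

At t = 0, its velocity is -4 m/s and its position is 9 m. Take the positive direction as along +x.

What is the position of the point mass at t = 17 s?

-10 m

On each constant-a segment, Δv = aΔt and Δx = v₀Δt + ½aΔt²; chain segment to segment.
0–6 s: v starts -4 m/s; Δx = -4·6 + ½·-2·6² = -60 m; v ends -16 m/s.
6–12 s: v starts -16 m/s; Δx = -16·6 + ½·4·6² = -24 m; v ends 8 m/s.
12–17 s: v starts 8 m/s; Δx = 8·5 + ½·2·5² = 65 m; v ends 18 m/s.
x(17) = 9 + Σ Δx = -10 m.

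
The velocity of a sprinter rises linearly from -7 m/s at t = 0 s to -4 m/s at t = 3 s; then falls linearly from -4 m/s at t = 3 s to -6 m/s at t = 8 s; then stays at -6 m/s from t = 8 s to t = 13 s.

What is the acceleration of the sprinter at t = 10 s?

Acceleration is the slope of the v-t graph on 8–13 s: (-6 − -6)/(13 − 8) = 0 m/s².

0 m/s²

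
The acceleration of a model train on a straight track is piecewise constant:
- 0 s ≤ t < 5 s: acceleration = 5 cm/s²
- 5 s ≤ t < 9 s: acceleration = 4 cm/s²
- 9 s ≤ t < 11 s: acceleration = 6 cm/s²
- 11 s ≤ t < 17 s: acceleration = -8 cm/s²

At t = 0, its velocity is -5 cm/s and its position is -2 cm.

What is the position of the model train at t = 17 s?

375.5 cm

On each constant-a segment, Δv = aΔt and Δx = v₀Δt + ½aΔt²; chain segment to segment.
0–5 s: v starts -5 cm/s; Δx = -5·5 + ½·5·5² = 37.5 cm; v ends 20 cm/s.
5–9 s: v starts 20 cm/s; Δx = 20·4 + ½·4·4² = 112 cm; v ends 36 cm/s.
9–11 s: v starts 36 cm/s; Δx = 36·2 + ½·6·2² = 84 cm; v ends 48 cm/s.
11–17 s: v starts 48 cm/s; Δx = 48·6 + ½·-8·6² = 144 cm; v ends 0 cm/s.
x(17) = -2 + Σ Δx = 375.5 cm.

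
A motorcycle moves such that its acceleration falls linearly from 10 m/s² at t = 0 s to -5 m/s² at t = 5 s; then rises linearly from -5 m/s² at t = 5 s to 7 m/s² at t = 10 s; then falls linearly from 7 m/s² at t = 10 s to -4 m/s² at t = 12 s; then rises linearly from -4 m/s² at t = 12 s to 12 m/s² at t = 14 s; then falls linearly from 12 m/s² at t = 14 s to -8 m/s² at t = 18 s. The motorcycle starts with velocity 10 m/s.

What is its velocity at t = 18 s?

Δv equals the area under the a-t graph; then v = v₀ + Δv.
0–5 s: ½(10 + -5)(5) = 12.5 m/s
5–10 s: ½(-5 + 7)(5) = 5 m/s
10–12 s: ½(7 + -4)(2) = 3 m/s
12–14 s: ½(-4 + 12)(2) = 8 m/s
14–18 s: ½(12 + -8)(4) = 8 m/s
Δv = 36.5 m/s, so v(18) = 10 + (36.5) = 46.5 m/s.

46.5 m/s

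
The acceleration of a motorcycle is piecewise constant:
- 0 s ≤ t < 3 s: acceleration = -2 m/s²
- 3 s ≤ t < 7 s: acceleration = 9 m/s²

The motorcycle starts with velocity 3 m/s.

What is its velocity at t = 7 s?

Δv equals the area under the a-t graph; then v = v₀ + Δv.
0–3 s: -2 × 3 = -6 m/s
3–7 s: 9 × 4 = 36 m/s
Δv = 30 m/s, so v(7) = 3 + (30) = 33 m/s.

33 m/s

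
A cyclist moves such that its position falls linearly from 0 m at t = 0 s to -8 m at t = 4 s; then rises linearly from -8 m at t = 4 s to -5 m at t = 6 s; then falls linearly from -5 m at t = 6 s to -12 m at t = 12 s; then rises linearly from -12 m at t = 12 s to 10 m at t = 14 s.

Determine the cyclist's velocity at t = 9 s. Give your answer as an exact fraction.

-7/6 m/s

Velocity is the slope of the x-t graph on 6–12 s: (-12 − -5)/(12 − 6) = -7/6 m/s.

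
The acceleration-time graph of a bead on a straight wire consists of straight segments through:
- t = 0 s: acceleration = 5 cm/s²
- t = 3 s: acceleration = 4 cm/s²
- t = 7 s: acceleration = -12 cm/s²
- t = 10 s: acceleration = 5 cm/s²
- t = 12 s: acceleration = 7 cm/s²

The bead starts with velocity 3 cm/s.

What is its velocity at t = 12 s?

2 cm/s

Δv equals the area under the a-t graph; then v = v₀ + Δv.
0–3 s: ½(5 + 4)(3) = 13.5 cm/s
3–7 s: ½(4 + -12)(4) = -16 cm/s
7–10 s: ½(-12 + 5)(3) = -10.5 cm/s
10–12 s: ½(5 + 7)(2) = 12 cm/s
Δv = -1 cm/s, so v(12) = 3 + (-1) = 2 cm/s.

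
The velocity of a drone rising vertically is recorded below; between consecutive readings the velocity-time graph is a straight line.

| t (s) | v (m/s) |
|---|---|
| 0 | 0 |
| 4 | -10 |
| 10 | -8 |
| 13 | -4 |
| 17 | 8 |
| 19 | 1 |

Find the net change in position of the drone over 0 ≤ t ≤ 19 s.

Net displacement equals the area under the velocity-time graph (areas below the axis count negative).
0–4 s: ½(0 + -10)(4) = -20 m
4–10 s: ½(-10 + -8)(6) = -54 m
10–13 s: ½(-8 + -4)(3) = -18 m
13–17 s: ½(-4 + 8)(4) = 8 m
17–19 s: ½(8 + 1)(2) = 9 m
Net displacement = -75 m

-75 m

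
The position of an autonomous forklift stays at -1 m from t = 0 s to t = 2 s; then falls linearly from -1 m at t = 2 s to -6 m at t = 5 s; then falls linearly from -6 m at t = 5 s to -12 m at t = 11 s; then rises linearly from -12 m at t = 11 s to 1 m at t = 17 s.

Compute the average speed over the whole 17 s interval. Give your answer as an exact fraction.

24/17 m/s

Average speed = (total path length)/(elapsed time); on a piecewise-linear x-t graph the path length is Σ|Δx|.
0–2 s: |Δx| = |-1 − -1| = 0 m
2–5 s: |Δx| = |-6 − -1| = 5 m
5–11 s: |Δx| = |-12 − -6| = 6 m
11–17 s: |Δx| = |1 − -12| = 13 m
Total path = 24 m; average speed = 24/17 = 24/17 m/s.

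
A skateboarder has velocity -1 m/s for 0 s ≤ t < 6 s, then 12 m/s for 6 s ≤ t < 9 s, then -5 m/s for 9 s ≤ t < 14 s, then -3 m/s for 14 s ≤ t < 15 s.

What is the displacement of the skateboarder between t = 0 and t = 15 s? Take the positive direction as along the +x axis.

Net displacement equals the area under the velocity-time graph (areas below the axis count negative).
0–6 s: -1 × 6 = -6 m
6–9 s: 12 × 3 = 36 m
9–14 s: -5 × 5 = -25 m
14–15 s: -3 × 1 = -3 m
Net displacement = 2 m

2 m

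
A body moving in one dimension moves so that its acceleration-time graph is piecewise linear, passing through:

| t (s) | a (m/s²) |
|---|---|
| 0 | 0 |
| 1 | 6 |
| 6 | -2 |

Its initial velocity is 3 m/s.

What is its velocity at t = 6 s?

16 m/s

Δv equals the area under the a-t graph; then v = v₀ + Δv.
0–1 s: ½(0 + 6)(1) = 3 m/s
1–6 s: ½(6 + -2)(5) = 10 m/s
Δv = 13 m/s, so v(6) = 3 + (13) = 16 m/s.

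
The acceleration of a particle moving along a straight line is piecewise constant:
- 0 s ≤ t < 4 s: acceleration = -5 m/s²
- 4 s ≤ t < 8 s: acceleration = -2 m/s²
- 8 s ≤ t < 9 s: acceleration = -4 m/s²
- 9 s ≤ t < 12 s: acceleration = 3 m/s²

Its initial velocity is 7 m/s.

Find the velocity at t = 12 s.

-16 m/s

Δv equals the area under the a-t graph; then v = v₀ + Δv.
0–4 s: -5 × 4 = -20 m/s
4–8 s: -2 × 4 = -8 m/s
8–9 s: -4 × 1 = -4 m/s
9–12 s: 3 × 3 = 9 m/s
Δv = -23 m/s, so v(12) = 7 + (-23) = -16 m/s.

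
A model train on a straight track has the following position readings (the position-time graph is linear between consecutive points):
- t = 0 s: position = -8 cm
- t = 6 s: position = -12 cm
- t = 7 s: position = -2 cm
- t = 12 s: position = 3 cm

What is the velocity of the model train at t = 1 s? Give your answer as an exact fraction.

-2/3 cm/s

Velocity is the slope of the x-t graph on 0–6 s: (-12 − -8)/(6 − 0) = -2/3 cm/s.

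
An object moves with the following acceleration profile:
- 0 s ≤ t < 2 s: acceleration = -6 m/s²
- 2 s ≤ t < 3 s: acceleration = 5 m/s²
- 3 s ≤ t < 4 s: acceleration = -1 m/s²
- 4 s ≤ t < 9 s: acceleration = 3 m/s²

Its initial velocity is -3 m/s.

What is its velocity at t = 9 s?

4 m/s

Δv equals the area under the a-t graph; then v = v₀ + Δv.
0–2 s: -6 × 2 = -12 m/s
2–3 s: 5 × 1 = 5 m/s
3–4 s: -1 × 1 = -1 m/s
4–9 s: 3 × 5 = 15 m/s
Δv = 7 m/s, so v(9) = -3 + (7) = 4 m/s.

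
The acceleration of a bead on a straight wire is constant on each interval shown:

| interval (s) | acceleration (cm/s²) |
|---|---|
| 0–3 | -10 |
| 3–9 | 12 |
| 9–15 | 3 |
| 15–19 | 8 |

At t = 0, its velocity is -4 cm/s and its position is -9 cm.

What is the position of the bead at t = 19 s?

On each constant-a segment, Δv = aΔt and Δx = v₀Δt + ½aΔt²; chain segment to segment.
0–3 s: v starts -4 cm/s; Δx = -4·3 + ½·-10·3² = -57 cm; v ends -34 cm/s.
3–9 s: v starts -34 cm/s; Δx = -34·6 + ½·12·6² = 12 cm; v ends 38 cm/s.
9–15 s: v starts 38 cm/s; Δx = 38·6 + ½·3·6² = 282 cm; v ends 56 cm/s.
15–19 s: v starts 56 cm/s; Δx = 56·4 + ½·8·4² = 288 cm; v ends 88 cm/s.
x(19) = -9 + Σ Δx = 516 cm.

516 cm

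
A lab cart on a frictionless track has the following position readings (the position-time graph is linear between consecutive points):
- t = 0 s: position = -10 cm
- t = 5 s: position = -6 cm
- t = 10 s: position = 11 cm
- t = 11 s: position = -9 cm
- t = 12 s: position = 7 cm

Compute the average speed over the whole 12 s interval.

4.75 cm/s

Average speed = (total path length)/(elapsed time); on a piecewise-linear x-t graph the path length is Σ|Δx|.
0–5 s: |Δx| = |-6 − -10| = 4 cm
5–10 s: |Δx| = |11 − -6| = 17 cm
10–11 s: |Δx| = |-9 − 11| = 20 cm
11–12 s: |Δx| = |7 − -9| = 16 cm
Total path = 57 cm; average speed = 57/12 = 4.75 cm/s.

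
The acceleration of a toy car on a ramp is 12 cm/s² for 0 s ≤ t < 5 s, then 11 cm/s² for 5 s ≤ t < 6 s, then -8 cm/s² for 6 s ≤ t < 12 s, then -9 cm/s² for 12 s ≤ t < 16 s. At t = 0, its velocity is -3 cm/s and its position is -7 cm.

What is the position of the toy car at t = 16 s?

On each constant-a segment, Δv = aΔt and Δx = v₀Δt + ½aΔt²; chain segment to segment.
0–5 s: v starts -3 cm/s; Δx = -3·5 + ½·12·5² = 135 cm; v ends 57 cm/s.
5–6 s: v starts 57 cm/s; Δx = 57·1 + ½·11·1² = 62.5 cm; v ends 68 cm/s.
6–12 s: v starts 68 cm/s; Δx = 68·6 + ½·-8·6² = 264 cm; v ends 20 cm/s.
12–16 s: v starts 20 cm/s; Δx = 20·4 + ½·-9·4² = 8 cm; v ends -16 cm/s.
x(16) = -7 + Σ Δx = 462.5 cm.

462.5 cm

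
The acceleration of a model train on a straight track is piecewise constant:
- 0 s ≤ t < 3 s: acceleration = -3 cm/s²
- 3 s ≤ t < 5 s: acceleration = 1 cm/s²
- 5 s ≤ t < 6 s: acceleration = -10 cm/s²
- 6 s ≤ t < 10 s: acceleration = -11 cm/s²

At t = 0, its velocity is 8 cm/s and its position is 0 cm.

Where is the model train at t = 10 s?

-117.5 cm

On each constant-a segment, Δv = aΔt and Δx = v₀Δt + ½aΔt²; chain segment to segment.
0–3 s: v starts 8 cm/s; Δx = 8·3 + ½·-3·3² = 10.5 cm; v ends -1 cm/s.
3–5 s: v starts -1 cm/s; Δx = -1·2 + ½·1·2² = 0 cm; v ends 1 cm/s.
5–6 s: v starts 1 cm/s; Δx = 1·1 + ½·-10·1² = -4 cm; v ends -9 cm/s.
6–10 s: v starts -9 cm/s; Δx = -9·4 + ½·-11·4² = -124 cm; v ends -53 cm/s.
x(10) = 0 + Σ Δx = -117.5 cm.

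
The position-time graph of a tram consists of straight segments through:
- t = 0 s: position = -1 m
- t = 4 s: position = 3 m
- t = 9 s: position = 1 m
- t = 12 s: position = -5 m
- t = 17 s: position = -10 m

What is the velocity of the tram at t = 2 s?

Velocity is the slope of the x-t graph on 0–4 s: (3 − -1)/(4 − 0) = 1 m/s.

1 m/s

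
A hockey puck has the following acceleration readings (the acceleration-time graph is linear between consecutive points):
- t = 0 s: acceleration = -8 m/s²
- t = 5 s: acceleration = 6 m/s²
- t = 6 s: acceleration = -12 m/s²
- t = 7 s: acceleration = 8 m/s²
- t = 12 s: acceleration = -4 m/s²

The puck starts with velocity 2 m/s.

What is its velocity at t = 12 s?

2 m/s

Δv equals the area under the a-t graph; then v = v₀ + Δv.
0–5 s: ½(-8 + 6)(5) = -5 m/s
5–6 s: ½(6 + -12)(1) = -3 m/s
6–7 s: ½(-12 + 8)(1) = -2 m/s
7–12 s: ½(8 + -4)(5) = 10 m/s
Δv = 0 m/s, so v(12) = 2 + (0) = 2 m/s.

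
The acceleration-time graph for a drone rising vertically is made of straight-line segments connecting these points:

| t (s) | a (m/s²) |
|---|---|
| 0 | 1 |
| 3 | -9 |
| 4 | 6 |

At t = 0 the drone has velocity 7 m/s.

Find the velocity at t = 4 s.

-6.5 m/s

Δv equals the area under the a-t graph; then v = v₀ + Δv.
0–3 s: ½(1 + -9)(3) = -12 m/s
3–4 s: ½(-9 + 6)(1) = -1.5 m/s
Δv = -13.5 m/s, so v(4) = 7 + (-13.5) = -6.5 m/s.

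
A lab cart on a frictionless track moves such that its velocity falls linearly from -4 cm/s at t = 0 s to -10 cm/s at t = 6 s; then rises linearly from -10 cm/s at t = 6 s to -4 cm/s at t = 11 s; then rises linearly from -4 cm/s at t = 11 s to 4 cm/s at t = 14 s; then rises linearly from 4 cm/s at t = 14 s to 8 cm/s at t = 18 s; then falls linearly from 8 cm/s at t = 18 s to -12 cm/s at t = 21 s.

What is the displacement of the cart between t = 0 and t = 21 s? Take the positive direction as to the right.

Displacement is the signed area under the v-t curve.
0–6 s: ½(-4 + -10)(6) = -42 cm
6–11 s: ½(-10 + -4)(5) = -35 cm
11–14 s: ½(-4 + 4)(3) = 0 cm
14–18 s: ½(4 + 8)(4) = 24 cm
18–21 s: ½(8 + -12)(3) = -6 cm
Net displacement = -59 cm

-59 cm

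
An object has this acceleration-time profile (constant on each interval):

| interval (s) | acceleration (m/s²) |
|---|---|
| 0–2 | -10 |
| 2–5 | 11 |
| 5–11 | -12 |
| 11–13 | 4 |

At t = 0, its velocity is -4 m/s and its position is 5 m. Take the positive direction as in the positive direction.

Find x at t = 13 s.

On each constant-a segment, Δv = aΔt and Δx = v₀Δt + ½aΔt²; chain segment to segment.
0–2 s: v starts -4 m/s; Δx = -4·2 + ½·-10·2² = -28 m; v ends -24 m/s.
2–5 s: v starts -24 m/s; Δx = -24·3 + ½·11·3² = -22.5 m; v ends 9 m/s.
5–11 s: v starts 9 m/s; Δx = 9·6 + ½·-12·6² = -162 m; v ends -63 m/s.
11–13 s: v starts -63 m/s; Δx = -63·2 + ½·4·2² = -118 m; v ends -55 m/s.
x(13) = 5 + Σ Δx = -325.5 m.

-325.5 m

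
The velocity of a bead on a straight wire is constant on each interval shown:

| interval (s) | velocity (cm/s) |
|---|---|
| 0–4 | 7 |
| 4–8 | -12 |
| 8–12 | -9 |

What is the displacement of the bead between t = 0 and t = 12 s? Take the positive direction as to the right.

-56 cm

Displacement is the signed area under the v-t curve.
0–4 s: 7 × 4 = 28 cm
4–8 s: -12 × 4 = -48 cm
8–12 s: -9 × 4 = -36 cm
Net displacement = -56 cm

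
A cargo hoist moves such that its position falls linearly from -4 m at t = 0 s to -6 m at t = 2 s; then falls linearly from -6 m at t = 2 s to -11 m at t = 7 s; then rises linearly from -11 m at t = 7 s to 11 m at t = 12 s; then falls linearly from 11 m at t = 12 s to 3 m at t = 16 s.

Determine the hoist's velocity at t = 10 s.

Velocity is the slope of the x-t graph on 7–12 s: (11 − -11)/(12 − 7) = 4.4 m/s.

4.4 m/s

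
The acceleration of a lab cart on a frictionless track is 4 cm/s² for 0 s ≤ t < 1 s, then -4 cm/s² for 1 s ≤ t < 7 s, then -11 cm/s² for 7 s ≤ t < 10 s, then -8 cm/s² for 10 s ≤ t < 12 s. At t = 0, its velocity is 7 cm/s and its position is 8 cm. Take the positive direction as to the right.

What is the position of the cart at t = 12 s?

-185.5 cm

On each constant-a segment, Δv = aΔt and Δx = v₀Δt + ½aΔt²; chain segment to segment.
0–1 s: v starts 7 cm/s; Δx = 7·1 + ½·4·1² = 9 cm; v ends 11 cm/s.
1–7 s: v starts 11 cm/s; Δx = 11·6 + ½·-4·6² = -6 cm; v ends -13 cm/s.
7–10 s: v starts -13 cm/s; Δx = -13·3 + ½·-11·3² = -88.5 cm; v ends -46 cm/s.
10–12 s: v starts -46 cm/s; Δx = -46·2 + ½·-8·2² = -108 cm; v ends -62 cm/s.
x(12) = 8 + Σ Δx = -185.5 cm.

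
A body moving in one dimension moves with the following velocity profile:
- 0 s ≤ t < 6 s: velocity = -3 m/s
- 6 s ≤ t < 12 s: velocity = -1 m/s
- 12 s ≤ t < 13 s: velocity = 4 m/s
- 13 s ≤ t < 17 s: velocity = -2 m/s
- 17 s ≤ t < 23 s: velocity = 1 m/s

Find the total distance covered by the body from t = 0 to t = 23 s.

42 m

Distance (not displacement) is the total path length: add the absolute areas under v-t.
0–6 s: |-3| × 6 = 18 m
6–12 s: |-1| × 6 = 6 m
12–13 s: |4| × 1 = 4 m
13–17 s: |-2| × 4 = 8 m
17–23 s: |1| × 6 = 6 m
Total distance = 42 m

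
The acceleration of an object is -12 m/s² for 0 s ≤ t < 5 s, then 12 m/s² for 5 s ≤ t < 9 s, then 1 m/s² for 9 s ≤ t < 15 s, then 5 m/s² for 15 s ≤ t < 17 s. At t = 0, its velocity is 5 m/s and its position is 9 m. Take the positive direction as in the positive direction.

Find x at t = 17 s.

On each constant-a segment, Δv = aΔt and Δx = v₀Δt + ½aΔt²; chain segment to segment.
0–5 s: v starts 5 m/s; Δx = 5·5 + ½·-12·5² = -125 m; v ends -55 m/s.
5–9 s: v starts -55 m/s; Δx = -55·4 + ½·12·4² = -124 m; v ends -7 m/s.
9–15 s: v starts -7 m/s; Δx = -7·6 + ½·1·6² = -24 m; v ends -1 m/s.
15–17 s: v starts -1 m/s; Δx = -1·2 + ½·5·2² = 8 m; v ends 9 m/s.
x(17) = 9 + Σ Δx = -256 m.

-256 m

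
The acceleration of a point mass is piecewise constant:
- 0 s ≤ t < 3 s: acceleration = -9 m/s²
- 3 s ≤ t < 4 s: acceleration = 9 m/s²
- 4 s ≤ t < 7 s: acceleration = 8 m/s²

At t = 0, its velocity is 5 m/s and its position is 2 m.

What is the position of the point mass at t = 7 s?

-44 m

On each constant-a segment, Δv = aΔt and Δx = v₀Δt + ½aΔt²; chain segment to segment.
0–3 s: v starts 5 m/s; Δx = 5·3 + ½·-9·3² = -25.5 m; v ends -22 m/s.
3–4 s: v starts -22 m/s; Δx = -22·1 + ½·9·1² = -17.5 m; v ends -13 m/s.
4–7 s: v starts -13 m/s; Δx = -13·3 + ½·8·3² = -3 m; v ends 11 m/s.
x(7) = 2 + Σ Δx = -44 m.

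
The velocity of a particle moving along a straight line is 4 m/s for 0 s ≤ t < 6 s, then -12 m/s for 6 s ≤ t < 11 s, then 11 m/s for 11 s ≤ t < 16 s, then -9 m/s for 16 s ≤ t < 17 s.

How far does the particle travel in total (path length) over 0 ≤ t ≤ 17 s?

148 m

Total distance travelled is ∫|v| dt — sum the magnitudes of each area piece.
0–6 s: |4| × 6 = 24 m
6–11 s: |-12| × 5 = 60 m
11–16 s: |11| × 5 = 55 m
16–17 s: |-9| × 1 = 9 m
Total distance = 148 m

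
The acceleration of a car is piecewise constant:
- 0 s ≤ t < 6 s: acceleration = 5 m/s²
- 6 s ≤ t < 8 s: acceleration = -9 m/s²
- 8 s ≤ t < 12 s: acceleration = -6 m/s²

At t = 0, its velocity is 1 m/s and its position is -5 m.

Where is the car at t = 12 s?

139 m

On each constant-a segment, Δv = aΔt and Δx = v₀Δt + ½aΔt²; chain segment to segment.
0–6 s: v starts 1 m/s; Δx = 1·6 + ½·5·6² = 96 m; v ends 31 m/s.
6–8 s: v starts 31 m/s; Δx = 31·2 + ½·-9·2² = 44 m; v ends 13 m/s.
8–12 s: v starts 13 m/s; Δx = 13·4 + ½·-6·4² = 4 m; v ends -11 m/s.
x(12) = -5 + Σ Δx = 139 m.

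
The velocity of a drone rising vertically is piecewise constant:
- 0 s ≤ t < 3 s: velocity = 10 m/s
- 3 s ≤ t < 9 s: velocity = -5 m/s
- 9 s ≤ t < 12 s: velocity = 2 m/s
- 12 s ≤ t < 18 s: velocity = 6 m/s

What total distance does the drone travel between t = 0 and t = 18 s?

Total distance travelled is ∫|v| dt — sum the magnitudes of each area piece.
0–3 s: |10| × 3 = 30 m
3–9 s: |-5| × 6 = 30 m
9–12 s: |2| × 3 = 6 m
12–18 s: |6| × 6 = 36 m
Total distance = 102 m

102 m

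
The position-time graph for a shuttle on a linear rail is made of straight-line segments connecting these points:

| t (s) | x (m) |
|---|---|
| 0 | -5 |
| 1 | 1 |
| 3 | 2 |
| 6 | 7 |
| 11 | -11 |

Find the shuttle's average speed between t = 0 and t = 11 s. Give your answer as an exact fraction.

30/11 m/s

Average speed = (total path length)/(elapsed time); on a piecewise-linear x-t graph the path length is Σ|Δx|.
0–1 s: |Δx| = |1 − -5| = 6 m
1–3 s: |Δx| = |2 − 1| = 1 m
3–6 s: |Δx| = |7 − 2| = 5 m
6–11 s: |Δx| = |-11 − 7| = 18 m
Total path = 30 m; average speed = 30/11 = 30/11 m/s.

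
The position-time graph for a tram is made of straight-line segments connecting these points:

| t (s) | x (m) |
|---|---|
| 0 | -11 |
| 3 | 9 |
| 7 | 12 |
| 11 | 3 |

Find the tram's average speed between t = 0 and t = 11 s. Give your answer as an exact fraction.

Average speed = (total path length)/(elapsed time); on a piecewise-linear x-t graph the path length is Σ|Δx|.
0–3 s: |Δx| = |9 − -11| = 20 m
3–7 s: |Δx| = |12 − 9| = 3 m
7–11 s: |Δx| = |3 − 12| = 9 m
Total path = 32 m; average speed = 32/11 = 32/11 m/s.

32/11 m/s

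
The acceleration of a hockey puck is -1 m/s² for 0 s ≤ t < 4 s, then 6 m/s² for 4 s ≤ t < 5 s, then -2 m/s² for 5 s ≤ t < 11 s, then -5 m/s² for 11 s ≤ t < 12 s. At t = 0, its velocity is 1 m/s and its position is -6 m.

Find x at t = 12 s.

On each constant-a segment, Δv = aΔt and Δx = v₀Δt + ½aΔt²; chain segment to segment.
0–4 s: v starts 1 m/s; Δx = 1·4 + ½·-1·4² = -4 m; v ends -3 m/s.
4–5 s: v starts -3 m/s; Δx = -3·1 + ½·6·1² = 0 m; v ends 3 m/s.
5–11 s: v starts 3 m/s; Δx = 3·6 + ½·-2·6² = -18 m; v ends -9 m/s.
11–12 s: v starts -9 m/s; Δx = -9·1 + ½·-5·1² = -11.5 m; v ends -14 m/s.
x(12) = -6 + Σ Δx = -39.5 m.

-39.5 m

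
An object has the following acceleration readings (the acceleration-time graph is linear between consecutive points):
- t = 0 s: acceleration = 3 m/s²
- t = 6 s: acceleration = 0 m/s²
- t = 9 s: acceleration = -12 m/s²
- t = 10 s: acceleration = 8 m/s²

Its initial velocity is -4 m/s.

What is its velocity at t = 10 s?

Δv equals the area under the a-t graph; then v = v₀ + Δv.
0–6 s: ½(3 + 0)(6) = 9 m/s
6–9 s: ½(0 + -12)(3) = -18 m/s
9–10 s: ½(-12 + 8)(1) = -2 m/s
Δv = -11 m/s, so v(10) = -4 + (-11) = -15 m/s.

-15 m/s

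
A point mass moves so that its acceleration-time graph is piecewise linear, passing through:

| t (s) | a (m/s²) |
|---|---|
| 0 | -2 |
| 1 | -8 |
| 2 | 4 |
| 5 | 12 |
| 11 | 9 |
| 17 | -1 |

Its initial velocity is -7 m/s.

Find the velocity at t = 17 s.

Δv equals the area under the a-t graph; then v = v₀ + Δv.
0–1 s: ½(-2 + -8)(1) = -5 m/s
1–2 s: ½(-8 + 4)(1) = -2 m/s
2–5 s: ½(4 + 12)(3) = 24 m/s
5–11 s: ½(12 + 9)(6) = 63 m/s
11–17 s: ½(9 + -1)(6) = 24 m/s
Δv = 104 m/s, so v(17) = -7 + (104) = 97 m/s.

97 m/s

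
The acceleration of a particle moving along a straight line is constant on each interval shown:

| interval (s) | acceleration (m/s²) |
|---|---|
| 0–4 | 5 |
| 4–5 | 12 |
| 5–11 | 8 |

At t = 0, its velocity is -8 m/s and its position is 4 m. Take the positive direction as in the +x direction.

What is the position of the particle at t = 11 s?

318 m

On each constant-a segment, Δv = aΔt and Δx = v₀Δt + ½aΔt²; chain segment to segment.
0–4 s: v starts -8 m/s; Δx = -8·4 + ½·5·4² = 8 m; v ends 12 m/s.
4–5 s: v starts 12 m/s; Δx = 12·1 + ½·12·1² = 18 m; v ends 24 m/s.
5–11 s: v starts 24 m/s; Δx = 24·6 + ½·8·6² = 288 m; v ends 72 m/s.
x(11) = 4 + Σ Δx = 318 m.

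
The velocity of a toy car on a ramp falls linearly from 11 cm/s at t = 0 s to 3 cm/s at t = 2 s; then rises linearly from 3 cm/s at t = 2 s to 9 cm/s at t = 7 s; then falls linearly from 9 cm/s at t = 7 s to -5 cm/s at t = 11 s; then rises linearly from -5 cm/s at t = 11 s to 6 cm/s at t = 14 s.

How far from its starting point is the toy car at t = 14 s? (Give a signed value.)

53.5 cm

Net displacement equals the area under the velocity-time graph (areas below the axis count negative).
0–2 s: ½(11 + 3)(2) = 14 cm
2–7 s: ½(3 + 9)(5) = 30 cm
7–11 s: ½(9 + -5)(4) = 8 cm
11–14 s: ½(-5 + 6)(3) = 1.5 cm
Net displacement = 53.5 cm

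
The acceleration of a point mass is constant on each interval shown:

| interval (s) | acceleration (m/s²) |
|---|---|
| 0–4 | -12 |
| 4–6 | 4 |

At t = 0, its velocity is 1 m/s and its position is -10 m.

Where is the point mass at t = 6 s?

-188 m

On each constant-a segment, Δv = aΔt and Δx = v₀Δt + ½aΔt²; chain segment to segment.
0–4 s: v starts 1 m/s; Δx = 1·4 + ½·-12·4² = -92 m; v ends -47 m/s.
4–6 s: v starts -47 m/s; Δx = -47·2 + ½·4·2² = -86 m; v ends -39 m/s.
x(6) = -10 + Σ Δx = -188 m.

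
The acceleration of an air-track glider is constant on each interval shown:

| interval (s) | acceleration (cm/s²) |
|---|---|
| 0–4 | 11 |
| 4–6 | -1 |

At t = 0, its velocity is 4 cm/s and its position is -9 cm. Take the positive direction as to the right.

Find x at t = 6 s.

On each constant-a segment, Δv = aΔt and Δx = v₀Δt + ½aΔt²; chain segment to segment.
0–4 s: v starts 4 cm/s; Δx = 4·4 + ½·11·4² = 104 cm; v ends 48 cm/s.
4–6 s: v starts 48 cm/s; Δx = 48·2 + ½·-1·2² = 94 cm; v ends 46 cm/s.
x(6) = -9 + Σ Δx = 189 cm.

189 cm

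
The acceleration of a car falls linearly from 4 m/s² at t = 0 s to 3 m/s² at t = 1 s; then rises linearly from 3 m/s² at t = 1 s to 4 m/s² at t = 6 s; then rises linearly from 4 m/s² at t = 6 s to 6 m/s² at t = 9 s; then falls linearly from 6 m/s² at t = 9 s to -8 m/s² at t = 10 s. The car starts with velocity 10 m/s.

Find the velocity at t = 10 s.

Δv equals the area under the a-t graph; then v = v₀ + Δv.
0–1 s: ½(4 + 3)(1) = 3.5 m/s
1–6 s: ½(3 + 4)(5) = 17.5 m/s
6–9 s: ½(4 + 6)(3) = 15 m/s
9–10 s: ½(6 + -8)(1) = -1 m/s
Δv = 35 m/s, so v(10) = 10 + (35) = 45 m/s.

45 m/s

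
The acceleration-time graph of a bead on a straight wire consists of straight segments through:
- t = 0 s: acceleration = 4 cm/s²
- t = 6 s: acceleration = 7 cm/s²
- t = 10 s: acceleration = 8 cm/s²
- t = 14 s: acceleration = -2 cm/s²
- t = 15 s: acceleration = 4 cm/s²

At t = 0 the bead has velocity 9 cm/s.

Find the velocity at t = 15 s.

85 cm/s

Δv equals the area under the a-t graph; then v = v₀ + Δv.
0–6 s: ½(4 + 7)(6) = 33 cm/s
6–10 s: ½(7 + 8)(4) = 30 cm/s
10–14 s: ½(8 + -2)(4) = 12 cm/s
14–15 s: ½(-2 + 4)(1) = 1 cm/s
Δv = 76 cm/s, so v(15) = 9 + (76) = 85 cm/s.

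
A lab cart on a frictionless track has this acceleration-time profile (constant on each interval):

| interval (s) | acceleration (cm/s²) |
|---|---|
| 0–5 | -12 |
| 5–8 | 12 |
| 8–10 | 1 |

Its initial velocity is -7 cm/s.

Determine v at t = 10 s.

-29 cm/s

Δv equals the area under the a-t graph; then v = v₀ + Δv.
0–5 s: -12 × 5 = -60 cm/s
5–8 s: 12 × 3 = 36 cm/s
8–10 s: 1 × 2 = 2 cm/s
Δv = -22 cm/s, so v(10) = -7 + (-22) = -29 cm/s.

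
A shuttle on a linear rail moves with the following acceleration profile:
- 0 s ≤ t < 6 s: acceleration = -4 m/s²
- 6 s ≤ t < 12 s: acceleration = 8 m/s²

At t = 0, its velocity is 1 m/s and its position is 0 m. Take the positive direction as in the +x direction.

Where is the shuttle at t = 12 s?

On each constant-a segment, Δv = aΔt and Δx = v₀Δt + ½aΔt²; chain segment to segment.
0–6 s: v starts 1 m/s; Δx = 1·6 + ½·-4·6² = -66 m; v ends -23 m/s.
6–12 s: v starts -23 m/s; Δx = -23·6 + ½·8·6² = 6 m; v ends 25 m/s.
x(12) = 0 + Σ Δx = -60 m.

-60 m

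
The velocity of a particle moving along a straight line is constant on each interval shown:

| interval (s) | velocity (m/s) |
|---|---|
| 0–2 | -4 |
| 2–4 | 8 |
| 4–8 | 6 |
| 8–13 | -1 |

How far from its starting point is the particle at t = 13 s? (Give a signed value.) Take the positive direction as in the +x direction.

27 m

Displacement is the signed area under the v-t curve.
0–2 s: -4 × 2 = -8 m
2–4 s: 8 × 2 = 16 m
4–8 s: 6 × 4 = 24 m
8–13 s: -1 × 5 = -5 m
Net displacement = 27 m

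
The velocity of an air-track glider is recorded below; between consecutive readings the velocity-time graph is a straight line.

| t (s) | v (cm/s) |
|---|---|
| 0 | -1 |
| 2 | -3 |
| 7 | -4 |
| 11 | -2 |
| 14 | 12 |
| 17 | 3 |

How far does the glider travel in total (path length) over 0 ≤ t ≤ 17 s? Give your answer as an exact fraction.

503/7 cm

Distance (not displacement) is the total path length: add the absolute areas under v-t.
0–2 s: |½(-1 + -3)(2)| = 4 cm
2–7 s: |½(-3 + -4)(5)| = 17.5 cm
7–11 s: |½(-4 + -2)(4)| = 12 cm
11–14 s: v = 0 at t = 80/7 s; triangle areas 3/7 + 108/7 = 111/7 cm
14–17 s: |½(12 + 3)(3)| = 22.5 cm
Total distance = 503/7 cm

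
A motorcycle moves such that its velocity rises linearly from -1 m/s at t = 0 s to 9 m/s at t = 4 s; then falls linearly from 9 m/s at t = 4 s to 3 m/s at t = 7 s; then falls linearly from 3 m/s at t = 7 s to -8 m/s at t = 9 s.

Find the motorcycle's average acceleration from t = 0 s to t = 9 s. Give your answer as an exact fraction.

Average acceleration = Δv/Δt = (-8 − -1)/(9 − 0) = -7/9 m/s².

-7/9 m/s²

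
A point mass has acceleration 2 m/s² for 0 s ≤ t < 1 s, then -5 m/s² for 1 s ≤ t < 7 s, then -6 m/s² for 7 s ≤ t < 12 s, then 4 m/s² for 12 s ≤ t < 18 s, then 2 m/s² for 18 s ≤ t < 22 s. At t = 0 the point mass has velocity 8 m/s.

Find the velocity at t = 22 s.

Δv equals the area under the a-t graph; then v = v₀ + Δv.
0–1 s: 2 × 1 = 2 m/s
1–7 s: -5 × 6 = -30 m/s
7–12 s: -6 × 5 = -30 m/s
12–18 s: 4 × 6 = 24 m/s
18–22 s: 2 × 4 = 8 m/s
Δv = -26 m/s, so v(22) = 8 + (-26) = -18 m/s.

-18 m/s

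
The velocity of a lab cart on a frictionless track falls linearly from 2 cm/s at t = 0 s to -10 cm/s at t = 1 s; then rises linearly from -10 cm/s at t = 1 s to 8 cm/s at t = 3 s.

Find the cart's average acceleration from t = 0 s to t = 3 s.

Average acceleration = Δv/Δt = (8 − 2)/(3 − 0) = 2 cm/s².

2 cm/s²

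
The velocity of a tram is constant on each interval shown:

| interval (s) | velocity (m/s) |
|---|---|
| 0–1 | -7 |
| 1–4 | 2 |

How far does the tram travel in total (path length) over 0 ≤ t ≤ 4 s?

Distance (not displacement) is the total path length: add the absolute areas under v-t.
0–1 s: |-7| × 1 = 7 m
1–4 s: |2| × 3 = 6 m
Total distance = 13 m

13 m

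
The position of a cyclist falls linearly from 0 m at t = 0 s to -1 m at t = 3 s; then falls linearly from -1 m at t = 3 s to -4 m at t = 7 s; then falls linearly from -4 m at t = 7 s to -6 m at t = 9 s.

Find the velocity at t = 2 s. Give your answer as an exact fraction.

-1/3 m/s

Velocity is the slope of the x-t graph on 0–3 s: (-1 − 0)/(3 − 0) = -1/3 m/s.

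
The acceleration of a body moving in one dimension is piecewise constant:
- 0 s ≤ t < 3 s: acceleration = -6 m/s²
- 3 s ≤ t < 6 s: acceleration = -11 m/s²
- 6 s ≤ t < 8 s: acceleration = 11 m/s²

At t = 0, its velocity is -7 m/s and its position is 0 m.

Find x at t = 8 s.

-266.5 m

On each constant-a segment, Δv = aΔt and Δx = v₀Δt + ½aΔt²; chain segment to segment.
0–3 s: v starts -7 m/s; Δx = -7·3 + ½·-6·3² = -48 m; v ends -25 m/s.
3–6 s: v starts -25 m/s; Δx = -25·3 + ½·-11·3² = -124.5 m; v ends -58 m/s.
6–8 s: v starts -58 m/s; Δx = -58·2 + ½·11·2² = -94 m; v ends -36 m/s.
x(8) = 0 + Σ Δx = -266.5 m.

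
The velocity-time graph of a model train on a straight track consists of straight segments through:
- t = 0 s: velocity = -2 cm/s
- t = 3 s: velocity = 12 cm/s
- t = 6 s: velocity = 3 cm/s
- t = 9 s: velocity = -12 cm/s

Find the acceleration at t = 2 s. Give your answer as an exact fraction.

14/3 cm/s²

Acceleration is the slope of the v-t graph on 0–3 s: (12 − -2)/(3 − 0) = 14/3 cm/s².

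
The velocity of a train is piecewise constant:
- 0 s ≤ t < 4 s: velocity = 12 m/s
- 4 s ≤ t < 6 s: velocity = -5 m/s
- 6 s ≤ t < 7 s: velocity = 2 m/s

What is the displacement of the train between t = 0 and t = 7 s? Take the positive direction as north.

40 m

Net displacement equals the area under the velocity-time graph (areas below the axis count negative).
0–4 s: 12 × 4 = 48 m
4–6 s: -5 × 2 = -10 m
6–7 s: 2 × 1 = 2 m
Net displacement = 40 m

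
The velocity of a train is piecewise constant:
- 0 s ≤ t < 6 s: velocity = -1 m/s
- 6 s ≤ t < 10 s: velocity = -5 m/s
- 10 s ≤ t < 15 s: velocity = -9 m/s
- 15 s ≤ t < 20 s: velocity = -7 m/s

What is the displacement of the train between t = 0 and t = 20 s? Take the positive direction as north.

-106 m

Displacement is the signed area under the v-t curve.
0–6 s: -1 × 6 = -6 m
6–10 s: -5 × 4 = -20 m
10–15 s: -9 × 5 = -45 m
15–20 s: -7 × 5 = -35 m
Net displacement = -106 m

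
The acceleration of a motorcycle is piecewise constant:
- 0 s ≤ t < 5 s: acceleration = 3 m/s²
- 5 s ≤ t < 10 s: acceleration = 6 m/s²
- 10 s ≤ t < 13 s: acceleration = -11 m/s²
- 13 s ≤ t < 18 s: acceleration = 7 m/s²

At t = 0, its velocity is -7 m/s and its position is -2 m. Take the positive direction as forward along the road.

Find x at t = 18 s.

On each constant-a segment, Δv = aΔt and Δx = v₀Δt + ½aΔt²; chain segment to segment.
0–5 s: v starts -7 m/s; Δx = -7·5 + ½·3·5² = 2.5 m; v ends 8 m/s.
5–10 s: v starts 8 m/s; Δx = 8·5 + ½·6·5² = 115 m; v ends 38 m/s.
10–13 s: v starts 38 m/s; Δx = 38·3 + ½·-11·3² = 64.5 m; v ends 5 m/s.
13–18 s: v starts 5 m/s; Δx = 5·5 + ½·7·5² = 112.5 m; v ends 40 m/s.
x(18) = -2 + Σ Δx = 292.5 m.

292.5 m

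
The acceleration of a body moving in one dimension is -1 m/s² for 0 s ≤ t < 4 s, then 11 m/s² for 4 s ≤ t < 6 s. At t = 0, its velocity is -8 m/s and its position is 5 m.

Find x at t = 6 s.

On each constant-a segment, Δv = aΔt and Δx = v₀Δt + ½aΔt²; chain segment to segment.
0–4 s: v starts -8 m/s; Δx = -8·4 + ½·-1·4² = -40 m; v ends -12 m/s.
4–6 s: v starts -12 m/s; Δx = -12·2 + ½·11·2² = -2 m; v ends 10 m/s.
x(6) = 5 + Σ Δx = -37 m.

-37 m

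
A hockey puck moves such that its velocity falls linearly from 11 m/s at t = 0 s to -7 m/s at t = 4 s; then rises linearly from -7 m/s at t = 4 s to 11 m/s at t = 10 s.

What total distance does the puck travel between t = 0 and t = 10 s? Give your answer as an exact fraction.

425/9 m

Total distance travelled is ∫|v| dt — sum the magnitudes of each area piece.
0–4 s: v = 0 at t = 22/9 s; triangle areas 121/9 + 49/9 = 170/9 m
4–10 s: v = 0 at t = 19/3 s; triangle areas 49/6 + 121/6 = 85/3 m
Total distance = 425/9 m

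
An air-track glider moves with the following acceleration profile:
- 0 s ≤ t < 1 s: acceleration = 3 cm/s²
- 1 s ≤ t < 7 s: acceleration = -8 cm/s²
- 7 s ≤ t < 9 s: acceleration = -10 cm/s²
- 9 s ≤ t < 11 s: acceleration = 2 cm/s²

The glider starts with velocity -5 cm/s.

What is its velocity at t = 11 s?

-66 cm/s

Δv equals the area under the a-t graph; then v = v₀ + Δv.
0–1 s: 3 × 1 = 3 cm/s
1–7 s: -8 × 6 = -48 cm/s
7–9 s: -10 × 2 = -20 cm/s
9–11 s: 2 × 2 = 4 cm/s
Δv = -61 cm/s, so v(11) = -5 + (-61) = -66 cm/s.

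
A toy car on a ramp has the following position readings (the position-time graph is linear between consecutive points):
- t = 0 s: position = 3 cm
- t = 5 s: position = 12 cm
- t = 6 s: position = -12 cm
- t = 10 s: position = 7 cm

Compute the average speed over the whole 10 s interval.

5.2 cm/s

Average speed = (total path length)/(elapsed time); on a piecewise-linear x-t graph the path length is Σ|Δx|.
0–5 s: |Δx| = |12 − 3| = 9 cm
5–6 s: |Δx| = |-12 − 12| = 24 cm
6–10 s: |Δx| = |7 − -12| = 19 cm
Total path = 52 cm; average speed = 52/10 = 5.2 cm/s.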